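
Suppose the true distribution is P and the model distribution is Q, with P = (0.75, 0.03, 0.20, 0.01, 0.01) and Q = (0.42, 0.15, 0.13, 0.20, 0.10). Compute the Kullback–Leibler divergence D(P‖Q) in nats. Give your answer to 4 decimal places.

0.4198 nats

D(P‖Q) = Σ p·ln(p/q).
  0.75·ln(0.75/0.42) = 0.43486
  0.03·ln(0.03/0.15) = -0.04828
  0.20·ln(0.20/0.13) = 0.08616
  0.01·ln(0.01/0.20) = -0.02996
  0.01·ln(0.01/0.10) = -0.02303
D(P‖Q) = 0.4198 nats.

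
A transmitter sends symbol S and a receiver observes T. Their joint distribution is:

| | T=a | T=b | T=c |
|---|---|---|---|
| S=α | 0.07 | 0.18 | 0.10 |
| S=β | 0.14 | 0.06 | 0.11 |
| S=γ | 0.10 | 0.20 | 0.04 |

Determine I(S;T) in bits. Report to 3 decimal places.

Marginals: p(S) = (0.3500, 0.3100, 0.3400), p(T) = (0.3100, 0.4400, 0.2500).
I(S;T) = H(S) + H(T) − H(S,T).
H(S) = 1.5831, H(T) = 1.5449, H(S,T) = 3.0193.
I(S;T) = 1.5831 + 1.5449 − 3.0193 = 0.109 bits.

0.109 bits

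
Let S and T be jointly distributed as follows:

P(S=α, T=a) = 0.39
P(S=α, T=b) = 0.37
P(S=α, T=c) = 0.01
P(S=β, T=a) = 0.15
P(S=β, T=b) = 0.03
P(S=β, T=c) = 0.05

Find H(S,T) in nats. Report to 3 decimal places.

H(S,T) = −Σ p(x,y)·ln p(x,y) over all 6 cells.
  cell (α,a): −0.39·ln0.39 = 0.3672
  cell (α,b): −0.37·ln0.37 = 0.3679
  cell (α,c): −0.01·ln0.01 = 0.0461
  cell (β,a): −0.15·ln0.15 = 0.2846
  cell (β,b): −0.03·ln0.03 = 0.1052
  cell (β,c): −0.05·ln0.05 = 0.1498
Sum = 1.321 nats.

1.321 nats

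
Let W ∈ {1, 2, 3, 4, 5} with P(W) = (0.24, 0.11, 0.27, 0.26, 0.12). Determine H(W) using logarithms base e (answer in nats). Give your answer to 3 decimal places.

1.543 nats

H(W) = −Σ p·ln p.
  −(0.24)·ln(0.24) = 0.3425
  −(0.11)·ln(0.11) = 0.2428
  −(0.27)·ln(0.27) = 0.3535
  −(0.26)·ln(0.26) = 0.3502
  −(0.12)·ln(0.12) = 0.2544
Sum: 0.3425 + 0.2428 + 0.3535 + 0.3502 + 0.2544 = 1.543 nats.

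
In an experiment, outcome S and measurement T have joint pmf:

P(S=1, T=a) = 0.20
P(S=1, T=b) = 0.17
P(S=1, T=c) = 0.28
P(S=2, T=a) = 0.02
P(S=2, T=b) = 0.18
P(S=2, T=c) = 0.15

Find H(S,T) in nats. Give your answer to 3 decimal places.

H(S,T) = −Σ p(x,y)·ln p(x,y) over all 6 cells.
  cell (1,a): −0.20·ln0.20 = 0.3219
  cell (1,b): −0.17·ln0.17 = 0.3012
  cell (1,c): −0.28·ln0.28 = 0.3564
  cell (2,a): −0.02·ln0.02 = 0.0782
  cell (2,b): −0.18·ln0.18 = 0.3087
  cell (2,c): −0.15·ln0.15 = 0.2846
Sum = 1.651 nats.

1.651 nats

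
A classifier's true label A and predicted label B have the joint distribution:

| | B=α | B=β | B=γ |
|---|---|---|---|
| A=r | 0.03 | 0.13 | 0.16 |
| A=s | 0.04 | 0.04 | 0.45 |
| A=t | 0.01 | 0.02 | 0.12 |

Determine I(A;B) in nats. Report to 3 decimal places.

Marginals: p(A) = (0.3200, 0.5300, 0.1500), p(B) = (0.0800, 0.1900, 0.7300).
I(A;B) = H(A) + H(B) − H(A,B).
H(A) = 0.9857, H(B) = 0.7473, H(A,B) = 1.6592.
I(A;B) = 0.9857 + 0.7473 − 1.6592 = 0.074 nats.

0.074 nats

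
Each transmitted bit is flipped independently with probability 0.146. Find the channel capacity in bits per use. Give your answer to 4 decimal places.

Binary symmetric channel: C = 1 − h₂(ε) where h₂ is the binary entropy function.
h₂(0.146) = −0.146·log₂0.146 − 0.854·log₂0.854 = 0.5997.
C = 1 − 0.5997 = 0.4003 bits per channel use.

0.4003 bits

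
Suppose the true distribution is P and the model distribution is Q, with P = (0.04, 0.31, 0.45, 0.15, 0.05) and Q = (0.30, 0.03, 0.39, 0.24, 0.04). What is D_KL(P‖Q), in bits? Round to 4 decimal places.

0.9355 bits

D(P‖Q) = Σ p·log₂(p/q).
  0.04·log₂(0.04/0.30) = -0.11628
  0.31·log₂(0.31/0.03) = 1.04446
  0.45·log₂(0.45/0.39) = 0.09290
  0.15·log₂(0.15/0.24) = -0.10171
  0.05·log₂(0.05/0.04) = 0.01610
D(P‖Q) = 0.9355 bits.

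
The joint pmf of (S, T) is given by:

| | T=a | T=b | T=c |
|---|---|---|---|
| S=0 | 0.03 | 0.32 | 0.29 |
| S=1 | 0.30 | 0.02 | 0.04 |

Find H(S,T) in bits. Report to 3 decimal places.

2.015 bits

H(S,T) = −Σ p(x,y)·log₂ p(x,y) over all 6 cells.
  cell (0,a): −0.03·log₂0.03 = 0.1518
  cell (0,b): −0.32·log₂0.32 = 0.5260
  cell (0,c): −0.29·log₂0.29 = 0.5179
  cell (1,a): −0.30·log₂0.30 = 0.5211
  cell (1,b): −0.02·log₂0.02 = 0.1129
  cell (1,c): −0.04·log₂0.04 = 0.1858
Sum = 2.015 bits.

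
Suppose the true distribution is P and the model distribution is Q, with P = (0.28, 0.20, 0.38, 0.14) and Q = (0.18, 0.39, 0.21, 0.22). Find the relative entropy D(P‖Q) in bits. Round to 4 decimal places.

D(P‖Q) = Σ p·log₂(p/q).
  0.28·log₂(0.28/0.18) = 0.17848
  0.20·log₂(0.20/0.39) = -0.19269
  0.38·log₂(0.38/0.21) = 0.32513
  0.14·log₂(0.14/0.22) = -0.09129
D(P‖Q) = 0.2196 bits.

0.2196 bits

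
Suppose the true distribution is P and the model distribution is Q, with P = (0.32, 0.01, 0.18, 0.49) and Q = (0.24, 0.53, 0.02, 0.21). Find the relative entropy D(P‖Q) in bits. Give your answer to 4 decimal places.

D(P‖Q) = Σ p·log₂(p/q).
  0.32·log₂(0.32/0.24) = 0.13281
  0.01·log₂(0.01/0.53) = -0.05728
  0.18·log₂(0.18/0.02) = 0.57059
  0.49·log₂(0.49/0.21) = 0.59897
D(P‖Q) = 1.2451 bits.

1.2451 bits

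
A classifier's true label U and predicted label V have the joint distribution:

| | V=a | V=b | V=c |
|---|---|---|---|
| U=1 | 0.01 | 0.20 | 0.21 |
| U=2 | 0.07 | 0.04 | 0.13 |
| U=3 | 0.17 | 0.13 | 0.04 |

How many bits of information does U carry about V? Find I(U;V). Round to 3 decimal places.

Marginals: p(U) = (0.4200, 0.2400, 0.3400), p(V) = (0.2500, 0.3700, 0.3800).
I(U;V) = Σ p(x,y)·log₂[p(x,y)/(p(x)p(y))].
  (1,a): 0.01·log₂(0.0952) = -0.0339
  (1,b): 0.20·log₂(1.2870) = 0.0728
  (1,c): 0.21·log₂(1.3158) = 0.0831
  (2,a): 0.07·log₂(1.1667) = 0.0156
  (2,b): 0.04·log₂(0.4505) = -0.0460
  (2,c): 0.13·log₂(1.4254) = 0.0665
  (3,a): 0.17·log₂(2.0000) = 0.1700
  (3,b): 0.13·log₂(1.0334) = 0.0062
  (3,c): 0.04·log₂(0.3096) = -0.0677
Sum = 0.267 bits.

0.267 bits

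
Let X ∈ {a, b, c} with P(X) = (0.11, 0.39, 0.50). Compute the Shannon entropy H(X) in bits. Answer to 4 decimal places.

H(X) = −Σ p·log₂ p.
  −(0.11)·log₂(0.11) = 0.35029
  −(0.39)·log₂(0.39) = 0.52980
  −(0.50)·log₂(0.50) = 0.50000
Sum: 0.35029 + 0.52980 + 0.50000 = 1.3801 bits.

1.3801 bits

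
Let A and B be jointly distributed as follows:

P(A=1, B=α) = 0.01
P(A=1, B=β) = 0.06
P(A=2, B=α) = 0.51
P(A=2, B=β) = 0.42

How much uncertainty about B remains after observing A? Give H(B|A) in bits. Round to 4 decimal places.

0.9651 bits

Marginals: p(A) = (0.0700, 0.9300), p(B) = (0.5200, 0.4800).
H(B|A) = Σ p(A) · H(B|A=·).
  A=1: p=0.0700, H(B|A=1) = 0.5917
  A=2: p=0.9300, H(B|A=2) = 0.9932
Weighted sum = 0.9651 bits.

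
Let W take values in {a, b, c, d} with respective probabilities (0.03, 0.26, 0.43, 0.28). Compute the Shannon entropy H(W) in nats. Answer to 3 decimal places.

1.175 nats

H(W) = −Σ p·ln p.
  −(0.03)·ln(0.03) = 0.1052
  −(0.26)·ln(0.26) = 0.3502
  −(0.43)·ln(0.43) = 0.3629
  −(0.28)·ln(0.28) = 0.3564
Sum: 0.1052 + 0.3502 + 0.3629 + 0.3564 = 1.175 nats.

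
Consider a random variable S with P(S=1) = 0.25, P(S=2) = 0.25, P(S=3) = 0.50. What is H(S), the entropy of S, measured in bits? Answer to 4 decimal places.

1.5000 bits

H(S) = −Σ p·log₂ p.
  −(0.25)·log₂(0.25) = 0.50000
  −(0.25)·log₂(0.25) = 0.50000
  −(0.50)·log₂(0.50) = 0.50000
Sum: 0.50000 + 0.50000 + 0.50000 = 1.5000 bits.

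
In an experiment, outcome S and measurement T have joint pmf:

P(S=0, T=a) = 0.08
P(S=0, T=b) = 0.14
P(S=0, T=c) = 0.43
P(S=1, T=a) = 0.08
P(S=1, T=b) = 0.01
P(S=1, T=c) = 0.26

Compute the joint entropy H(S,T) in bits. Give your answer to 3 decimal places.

H(S,T) = −Σ p(x,y)·log₂ p(x,y) over all 6 cells.
  cell (0,a): −0.08·log₂0.08 = 0.2915
  cell (0,b): −0.14·log₂0.14 = 0.3971
  cell (0,c): −0.43·log₂0.43 = 0.5236
  cell (1,a): −0.08·log₂0.08 = 0.2915
  cell (1,b): −0.01·log₂0.01 = 0.0664
  cell (1,c): −0.26·log₂0.26 = 0.5053
Sum = 2.075 bits.

2.075 bits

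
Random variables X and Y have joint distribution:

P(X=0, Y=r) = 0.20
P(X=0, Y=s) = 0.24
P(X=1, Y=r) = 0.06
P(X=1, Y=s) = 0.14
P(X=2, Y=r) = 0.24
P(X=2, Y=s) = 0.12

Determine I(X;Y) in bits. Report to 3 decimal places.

0.056 bits

Marginals: p(X) = (0.4400, 0.2000, 0.3600), p(Y) = (0.5000, 0.5000).
I(X;Y) = H(X) + H(Y) − H(X,Y).
H(X) = 1.5161, H(Y) = 1.0000, H(X,Y) = 2.4604.
I(X;Y) = 1.5161 + 1.0000 − 2.4604 = 0.056 bits.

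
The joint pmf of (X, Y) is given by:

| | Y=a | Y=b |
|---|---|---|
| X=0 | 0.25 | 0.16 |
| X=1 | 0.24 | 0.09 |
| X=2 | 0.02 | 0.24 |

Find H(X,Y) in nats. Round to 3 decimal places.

H(X,Y) = −Σ p(x,y)·ln p(x,y) over all 6 cells.
  cell (0,a): −0.25·ln0.25 = 0.3466
  cell (0,b): −0.16·ln0.16 = 0.2932
  cell (1,a): −0.24·ln0.24 = 0.3425
  cell (1,b): −0.09·ln0.09 = 0.2167
  cell (2,a): −0.02·ln0.02 = 0.0782
  cell (2,b): −0.24·ln0.24 = 0.3425
Sum = 1.620 nats.

1.620 nats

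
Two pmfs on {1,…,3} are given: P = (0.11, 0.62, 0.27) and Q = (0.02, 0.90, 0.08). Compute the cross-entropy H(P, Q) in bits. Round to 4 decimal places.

1.6989 bits

H(P,Q) = −Σ p·log₂ q.
  −0.11·log₂(0.02) = 0.62082
  −0.62·log₂(0.90) = 0.09424
  −0.27·log₂(0.08) = 0.98384
H(P,Q) = 1.6989 bits.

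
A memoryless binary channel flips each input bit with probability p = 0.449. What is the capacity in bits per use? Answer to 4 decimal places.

0.0075 bits

Binary symmetric channel: C = 1 − h₂(ε) where h₂ is the binary entropy function.
h₂(0.449) = −0.449·log₂0.449 − 0.551·log₂0.551 = 0.9925.
C = 1 − 0.9925 = 0.0075 bits per channel use.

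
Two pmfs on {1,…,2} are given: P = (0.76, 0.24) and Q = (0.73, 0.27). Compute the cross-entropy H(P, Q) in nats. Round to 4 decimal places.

0.5534 nats

H(P,Q) = −Σ p·ln q.
  −0.76·ln(0.73) = 0.23918
  −0.24·ln(0.27) = 0.31424
H(P,Q) = 0.5534 nats.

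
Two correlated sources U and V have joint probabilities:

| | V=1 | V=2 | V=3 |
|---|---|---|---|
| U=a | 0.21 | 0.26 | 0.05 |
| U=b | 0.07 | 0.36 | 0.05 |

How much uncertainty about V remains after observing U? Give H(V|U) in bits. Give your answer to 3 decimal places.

1.211 bits

Chain rule: H(V|U) = H(U,V) − H(U).
Marginals: p(U) = (0.5200, 0.4800), p(V) = (0.2800, 0.6200, 0.1000).
H(U,V) = 2.2095 bits; H(U) = 0.9988 bits.
H(V|U) = 2.2095 − 0.9988 = 1.211 bits.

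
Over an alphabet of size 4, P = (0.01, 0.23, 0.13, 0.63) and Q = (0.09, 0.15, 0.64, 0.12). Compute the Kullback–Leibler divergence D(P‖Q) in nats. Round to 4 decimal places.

D(P‖Q) = Σ p·ln(p/q).
  0.01·ln(0.01/0.09) = -0.02197
  0.23·ln(0.23/0.15) = 0.09831
  0.13·ln(0.13/0.64) = -0.20721
  0.63·ln(0.63/0.12) = 1.04468
D(P‖Q) = 0.9138 nats.

0.9138 nats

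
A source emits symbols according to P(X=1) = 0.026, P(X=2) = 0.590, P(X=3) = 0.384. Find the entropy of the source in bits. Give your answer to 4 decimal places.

H(X) = −Σ p·log₂ p.
  −(0.026)·log₂(0.026) = 0.13690
  −(0.590)·log₂(0.590) = 0.44912
  −(0.384)·log₂(0.384) = 0.53024
Sum: 0.13690 + 0.44912 + 0.53024 = 1.1163 bits.

1.1163 bits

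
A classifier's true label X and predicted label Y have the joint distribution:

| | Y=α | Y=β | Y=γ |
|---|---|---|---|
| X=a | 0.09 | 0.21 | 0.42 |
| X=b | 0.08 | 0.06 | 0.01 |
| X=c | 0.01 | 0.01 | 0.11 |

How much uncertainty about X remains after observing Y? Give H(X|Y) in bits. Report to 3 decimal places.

Chain rule: H(X|Y) = H(X,Y) − H(Y).
Marginals: p(X) = (0.7200, 0.1500, 0.1300), p(Y) = (0.1800, 0.2800, 0.5400).
H(X,Y) = 2.3958 bits; H(Y) = 1.4396 bits.
H(X|Y) = 2.3958 − 1.4396 = 0.956 bits.

0.956 bits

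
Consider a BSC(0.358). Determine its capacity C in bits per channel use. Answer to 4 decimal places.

0.0590 bits

Binary symmetric channel: C = 1 − h₂(ε) where h₂ is the binary entropy function.
h₂(0.358) = −0.358·log₂0.358 − 0.642·log₂0.642 = 0.9410.
C = 1 − 0.9410 = 0.0590 bits per channel use.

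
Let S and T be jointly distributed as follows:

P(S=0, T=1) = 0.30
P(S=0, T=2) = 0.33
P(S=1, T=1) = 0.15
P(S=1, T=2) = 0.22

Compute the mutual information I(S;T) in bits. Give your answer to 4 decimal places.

0.0034 bits

Marginals: p(S) = (0.6300, 0.3700), p(T) = (0.4500, 0.5500).
I(S;T) = Σ p(x,y)·log₂[p(x,y)/(p(x)p(y))].
  (0,1): 0.30·log₂(1.0582) = 0.02448
  (0,2): 0.33·log₂(0.9524) = -0.02323
  (1,1): 0.15·log₂(0.9009) = -0.02258
  (1,2): 0.22·log₂(1.0811) = 0.02474
Sum = 0.0034 bits.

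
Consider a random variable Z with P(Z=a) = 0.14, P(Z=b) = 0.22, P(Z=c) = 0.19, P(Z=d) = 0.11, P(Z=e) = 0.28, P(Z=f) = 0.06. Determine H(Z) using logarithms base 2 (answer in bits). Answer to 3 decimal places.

H(Z) = −Σ p·log₂ p.
  −(0.14)·log₂(0.14) = 0.3971
  −(0.22)·log₂(0.22) = 0.4806
  −(0.19)·log₂(0.19) = 0.4552
  −(0.11)·log₂(0.11) = 0.3503
  −(0.28)·log₂(0.28) = 0.5142
  −(0.06)·log₂(0.06) = 0.2435
Sum: 0.3971 + 0.4806 + 0.4552 + 0.3503 + 0.5142 + 0.2435 = 2.441 bits.

2.441 bits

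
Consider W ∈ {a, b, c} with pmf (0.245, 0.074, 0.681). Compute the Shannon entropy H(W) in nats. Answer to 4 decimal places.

H(W) = −Σ p·ln p.
  −(0.245)·ln(0.245) = 0.34459
  −(0.074)·ln(0.074) = 0.19267
  −(0.681)·ln(0.681) = 0.26164
Sum: 0.34459 + 0.19267 + 0.26164 = 0.7989 nats.

0.7989 nats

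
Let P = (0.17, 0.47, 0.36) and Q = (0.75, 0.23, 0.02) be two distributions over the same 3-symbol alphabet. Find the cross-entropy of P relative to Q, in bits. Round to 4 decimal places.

3.0989 bits

H(P,Q) = −Σ p·log₂ q.
  −0.17·log₂(0.75) = 0.07056
  −0.47·log₂(0.23) = 0.99654
  −0.36·log₂(0.02) = 2.03179
H(P,Q) = 3.0989 bits.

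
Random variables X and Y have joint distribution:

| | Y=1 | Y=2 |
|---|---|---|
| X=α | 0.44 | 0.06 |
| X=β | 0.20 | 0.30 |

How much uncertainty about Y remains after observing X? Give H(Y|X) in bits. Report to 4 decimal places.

0.7502 bits

Chain rule: H(Y|X) = H(X,Y) − H(X).
Marginals: p(X) = (0.5000, 0.5000), p(Y) = (0.6400, 0.3600).
H(X,Y) = 1.7502 bits; H(X) = 1.0000 bits.
H(Y|X) = 1.7502 − 1.0000 = 0.7502 bits.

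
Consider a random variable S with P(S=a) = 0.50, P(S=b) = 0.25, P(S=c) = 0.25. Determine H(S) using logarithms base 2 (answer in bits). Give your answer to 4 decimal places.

H(S) = −Σ p·log₂ p.
  −(0.50)·log₂(0.50) = 0.50000
  −(0.25)·log₂(0.25) = 0.50000
  −(0.25)·log₂(0.25) = 0.50000
Sum: 0.50000 + 0.50000 + 0.50000 = 1.5000 bits.

1.5000 bits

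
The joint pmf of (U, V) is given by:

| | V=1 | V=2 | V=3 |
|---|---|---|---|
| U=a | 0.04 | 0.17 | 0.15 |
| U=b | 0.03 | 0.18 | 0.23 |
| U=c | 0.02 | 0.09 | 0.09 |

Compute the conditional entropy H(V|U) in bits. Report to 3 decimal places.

Chain rule: H(V|U) = H(U,V) − H(U).
Marginals: p(U) = (0.3600, 0.4400, 0.2000), p(V) = (0.0900, 0.4400, 0.4700).
H(U,V) = 2.8538 bits; H(U) = 1.5161 bits.
H(V|U) = 2.8538 − 1.5161 = 1.338 bits.

1.338 bits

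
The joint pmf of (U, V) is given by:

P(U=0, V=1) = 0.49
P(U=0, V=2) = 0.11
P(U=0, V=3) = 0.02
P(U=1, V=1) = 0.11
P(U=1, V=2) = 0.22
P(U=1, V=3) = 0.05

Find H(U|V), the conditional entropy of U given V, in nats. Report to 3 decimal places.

Marginals: p(U) = (0.6200, 0.3800), p(V) = (0.6000, 0.3300, 0.0700).
H(U|V) = Σ p(V) · H(U|V=·).
  V=1: p=0.6000, H(U|V=1) = 0.4764
  V=2: p=0.3300, H(U|V=2) = 0.6365
  V=3: p=0.0700, H(U|V=3) = 0.5983
Weighted sum = 0.538 nats.

0.538 nats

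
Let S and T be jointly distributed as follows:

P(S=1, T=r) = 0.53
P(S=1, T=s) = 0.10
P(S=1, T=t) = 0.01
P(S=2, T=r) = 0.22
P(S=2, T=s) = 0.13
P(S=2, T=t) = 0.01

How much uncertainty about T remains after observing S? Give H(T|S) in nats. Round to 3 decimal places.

0.604 nats

Marginals: p(S) = (0.6400, 0.3600), p(T) = (0.7500, 0.2300, 0.0200).
H(T|S) = Σ p(S) · H(T|S=·).
  S=1: p=0.6400, H(T|S=1) = 0.5112
  S=2: p=0.3600, H(T|S=2) = 0.7683
Weighted sum = 0.604 nats.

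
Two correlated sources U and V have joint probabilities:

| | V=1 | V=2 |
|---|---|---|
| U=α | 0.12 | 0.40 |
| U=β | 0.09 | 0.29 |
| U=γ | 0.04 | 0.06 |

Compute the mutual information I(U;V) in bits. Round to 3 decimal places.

Marginals: p(U) = (0.5200, 0.3800, 0.1000), p(V) = (0.2500, 0.7500).
I(U;V) = Σ p(x,y)·log₂[p(x,y)/(p(x)p(y))].
  (α,1): 0.12·log₂(0.9231) = -0.0139
  (α,2): 0.40·log₂(1.0256) = 0.0146
  (β,1): 0.09·log₂(0.9474) = -0.0070
  (β,2): 0.29·log₂(1.0175) = 0.0073
  (γ,1): 0.04·log₂(1.6000) = 0.0271
  (γ,2): 0.06·log₂(0.8000) = -0.0193
Sum = 0.009 bits.

0.009 bits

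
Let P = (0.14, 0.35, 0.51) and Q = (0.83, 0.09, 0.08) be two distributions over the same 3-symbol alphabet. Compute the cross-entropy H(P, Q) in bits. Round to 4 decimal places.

3.1119 bits

H(P,Q) = −Σ p·log₂ q.
  −0.14·log₂(0.83) = 0.03763
  −0.35·log₂(0.09) = 1.21588
  −0.51·log₂(0.08) = 1.85837
H(P,Q) = 3.1119 bits.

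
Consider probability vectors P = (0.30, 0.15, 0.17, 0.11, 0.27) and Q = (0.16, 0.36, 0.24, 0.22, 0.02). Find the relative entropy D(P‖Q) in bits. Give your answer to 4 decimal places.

D(P‖Q) = Σ p·log₂(p/q).
  0.30·log₂(0.30/0.16) = 0.27207
  0.15·log₂(0.15/0.36) = -0.18946
  0.17·log₂(0.17/0.24) = -0.08457
  0.11·log₂(0.11/0.22) = -0.11000
  0.27·log₂(0.27/0.02) = 1.01382
D(P‖Q) = 0.9019 bits.

0.9019 bits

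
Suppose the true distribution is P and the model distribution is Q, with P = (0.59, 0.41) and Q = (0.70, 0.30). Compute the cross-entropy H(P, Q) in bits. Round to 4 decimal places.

H(P,Q) = −Σ p·log₂ q.
  −0.59·log₂(0.70) = 0.30360
  −0.41·log₂(0.30) = 0.71216
H(P,Q) = 1.0158 bits.

1.0158 bits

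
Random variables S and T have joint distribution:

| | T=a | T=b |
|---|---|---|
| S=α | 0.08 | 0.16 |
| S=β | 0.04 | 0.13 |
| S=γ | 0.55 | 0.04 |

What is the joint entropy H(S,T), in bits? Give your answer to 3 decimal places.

H(S,T) = −Σ p(x,y)·log₂ p(x,y) over all 6 cells.
  cell (α,a): −0.08·log₂0.08 = 0.2915
  cell (α,b): −0.16·log₂0.16 = 0.4230
  cell (β,a): −0.04·log₂0.04 = 0.1858
  cell (β,b): −0.13·log₂0.13 = 0.3826
  cell (γ,a): −0.55·log₂0.55 = 0.4744
  cell (γ,b): −0.04·log₂0.04 = 0.1858
Sum = 1.943 bits.

1.943 bits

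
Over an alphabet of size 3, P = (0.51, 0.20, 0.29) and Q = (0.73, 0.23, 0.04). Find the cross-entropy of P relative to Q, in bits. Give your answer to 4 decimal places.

2.0023 bits

H(P,Q) = −Σ p·log₂ q.
  −0.51·log₂(0.73) = 0.23156
  −0.20·log₂(0.23) = 0.42406
  −0.29·log₂(0.04) = 1.34672
H(P,Q) = 2.0023 bits.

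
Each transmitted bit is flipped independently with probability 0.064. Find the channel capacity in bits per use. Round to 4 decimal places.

0.6569 bits

Binary symmetric channel: C = 1 − h₂(ε) where h₂ is the binary entropy function.
h₂(0.064) = −0.064·log₂0.064 − 0.936·log₂0.936 = 0.3431.
C = 1 − 0.3431 = 0.6569 bits per channel use.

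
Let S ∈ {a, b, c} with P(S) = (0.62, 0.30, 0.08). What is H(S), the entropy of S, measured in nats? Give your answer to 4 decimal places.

H(S) = −Σ p·ln p.
  −(0.62)·ln(0.62) = 0.29638
  −(0.30)·ln(0.30) = 0.36119
  −(0.08)·ln(0.08) = 0.20206
Sum: 0.29638 + 0.36119 + 0.20206 = 0.8596 nats.

0.8596 nats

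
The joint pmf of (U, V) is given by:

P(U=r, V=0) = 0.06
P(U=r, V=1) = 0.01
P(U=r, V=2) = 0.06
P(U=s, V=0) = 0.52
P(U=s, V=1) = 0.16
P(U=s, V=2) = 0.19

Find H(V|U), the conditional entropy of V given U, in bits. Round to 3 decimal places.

1.365 bits

Chain rule: H(V|U) = H(U,V) − H(U).
Marginals: p(U) = (0.1300, 0.8700), p(V) = (0.5800, 0.1700, 0.2500).
H(U,V) = 1.9223 bits; H(U) = 0.5574 bits.
H(V|U) = 1.9223 − 0.5574 = 1.365 bits.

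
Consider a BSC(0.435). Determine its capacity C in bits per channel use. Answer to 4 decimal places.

0.0122 bits

Binary symmetric channel: C = 1 − h₂(ε) where h₂ is the binary entropy function.
h₂(0.435) = −0.435·log₂0.435 − 0.565·log₂0.565 = 0.9878.
C = 1 − 0.9878 = 0.0122 bits per channel use.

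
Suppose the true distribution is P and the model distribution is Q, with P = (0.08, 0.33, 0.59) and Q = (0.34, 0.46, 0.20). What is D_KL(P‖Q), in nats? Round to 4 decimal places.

0.4129 nats

D(P‖Q) = Σ p·ln(p/q).
  0.08·ln(0.08/0.34) = -0.11575
  0.33·ln(0.33/0.46) = -0.10960
  0.59·ln(0.59/0.20) = 0.63827
D(P‖Q) = 0.4129 nats.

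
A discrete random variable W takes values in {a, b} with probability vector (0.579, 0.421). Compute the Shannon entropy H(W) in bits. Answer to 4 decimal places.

0.9819 bits

H(W) = −Σ p·log₂ p.
  −(0.579)·log₂(0.579) = 0.45646
  −(0.421)·log₂(0.421) = 0.52545
Sum: 0.45646 + 0.52545 = 0.9819 bits.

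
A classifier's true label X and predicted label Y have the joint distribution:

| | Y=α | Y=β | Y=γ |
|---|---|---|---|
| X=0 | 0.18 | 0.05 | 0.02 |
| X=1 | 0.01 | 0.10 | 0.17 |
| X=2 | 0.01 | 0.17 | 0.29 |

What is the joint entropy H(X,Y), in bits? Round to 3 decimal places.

2.626 bits

H(X,Y) = −Σ p(x,y)·log₂ p(x,y) over all 9 cells.
  cell (0,α): −0.18·log₂0.18 = 0.4453
  cell (0,β): −0.05·log₂0.05 = 0.2161
  cell (0,γ): −0.02·log₂0.02 = 0.1129
  cell (1,α): −0.01·log₂0.01 = 0.0664
  cell (1,β): −0.10·log₂0.10 = 0.3322
  cell (1,γ): −0.17·log₂0.17 = 0.4346
  cell (2,α): −0.01·log₂0.01 = 0.0664
  cell (2,β): −0.17·log₂0.17 = 0.4346
  cell (2,γ): −0.29·log₂0.29 = 0.5179
Sum = 2.626 bits.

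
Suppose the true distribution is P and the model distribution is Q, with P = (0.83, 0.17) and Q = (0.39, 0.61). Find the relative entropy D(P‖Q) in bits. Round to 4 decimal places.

0.5910 bits

D(P‖Q) = Σ p·log₂(p/q).
  0.83·log₂(0.83/0.39) = 0.90440
  0.17·log₂(0.17/0.61) = -0.31336
D(P‖Q) = 0.5910 bits.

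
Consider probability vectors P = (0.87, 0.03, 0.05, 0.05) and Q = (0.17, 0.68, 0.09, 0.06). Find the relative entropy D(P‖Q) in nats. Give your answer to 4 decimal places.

D(P‖Q) = Σ p·ln(p/q).
  0.87·ln(0.87/0.17) = 1.42044
  0.03·ln(0.03/0.68) = -0.09363
  0.05·ln(0.05/0.09) = -0.02939
  0.05·ln(0.05/0.06) = -0.00912
D(P‖Q) = 1.2883 nats.

1.2883 nats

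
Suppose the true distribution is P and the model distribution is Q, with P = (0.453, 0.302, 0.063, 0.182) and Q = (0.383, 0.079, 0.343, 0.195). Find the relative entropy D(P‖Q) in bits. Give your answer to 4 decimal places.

D(P‖Q) = Σ p·log₂(p/q).
  0.453·log₂(0.453/0.383) = 0.10970
  0.302·log₂(0.302/0.079) = 0.58426
  0.063·log₂(0.063/0.343) = -0.15402
  0.182·log₂(0.182/0.195) = -0.01812
D(P‖Q) = 0.5218 bits.

0.5218 bits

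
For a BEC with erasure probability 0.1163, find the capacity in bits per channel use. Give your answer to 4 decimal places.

Binary erasure channel: capacity C = 1 − ε.
C = 1 − 0.1163 = 0.8837 bits per channel use.

0.8837 bits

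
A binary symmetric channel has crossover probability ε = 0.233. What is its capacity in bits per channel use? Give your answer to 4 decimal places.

0.2168 bits

Binary symmetric channel: C = 1 − h₂(ε) where h₂ is the binary entropy function.
h₂(0.233) = −0.233·log₂0.233 − 0.767·log₂0.767 = 0.7832.
C = 1 − 0.7832 = 0.2168 bits per channel use.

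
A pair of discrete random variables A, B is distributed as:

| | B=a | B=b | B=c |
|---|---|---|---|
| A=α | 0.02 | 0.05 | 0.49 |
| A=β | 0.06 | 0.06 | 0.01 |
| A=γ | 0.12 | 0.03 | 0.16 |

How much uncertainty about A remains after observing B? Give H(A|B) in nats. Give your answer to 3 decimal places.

Marginals: p(A) = (0.5600, 0.1300, 0.3100), p(B) = (0.2000, 0.1400, 0.6600).
H(A|B) = Σ p(B) · H(A|B=·).
  B=a: p=0.2000, H(A|B=a) = 0.8979
  B=b: p=0.1400, H(A|B=b) = 1.0609
  B=c: p=0.6600, H(A|B=c) = 0.6281
Weighted sum = 0.743 nats.

0.743 nats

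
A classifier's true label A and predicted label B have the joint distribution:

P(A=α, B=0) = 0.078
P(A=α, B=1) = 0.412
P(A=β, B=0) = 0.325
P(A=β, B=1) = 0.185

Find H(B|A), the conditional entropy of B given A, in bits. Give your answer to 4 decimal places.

0.7918 bits

Marginals: p(A) = (0.4900, 0.5100), p(B) = (0.4030, 0.5970).
H(B|A) = Σ p(A) · H(B|A=·).
  A=α: p=0.4900, H(B|A=α) = 0.6324
  A=β: p=0.5100, H(B|A=β) = 0.9449
Weighted sum = 0.7918 bits.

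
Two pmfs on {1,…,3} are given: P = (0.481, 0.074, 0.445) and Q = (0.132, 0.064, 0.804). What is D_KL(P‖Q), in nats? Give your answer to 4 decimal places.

0.3695 nats

D(P‖Q) = Σ p·ln(p/q).
  0.481·ln(0.481/0.132) = 0.62196
  0.074·ln(0.074/0.064) = 0.01074
  0.445·ln(0.445/0.804) = -0.26323
D(P‖Q) = 0.3695 nats.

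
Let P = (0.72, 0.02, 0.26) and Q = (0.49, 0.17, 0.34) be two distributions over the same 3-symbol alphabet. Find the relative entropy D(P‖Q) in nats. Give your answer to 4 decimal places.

0.1645 nats

D(P‖Q) = Σ p·ln(p/q).
  0.72·ln(0.72/0.49) = 0.27709
  0.02·ln(0.02/0.17) = -0.04280
  0.26·ln(0.26/0.34) = -0.06975
D(P‖Q) = 0.1645 nats.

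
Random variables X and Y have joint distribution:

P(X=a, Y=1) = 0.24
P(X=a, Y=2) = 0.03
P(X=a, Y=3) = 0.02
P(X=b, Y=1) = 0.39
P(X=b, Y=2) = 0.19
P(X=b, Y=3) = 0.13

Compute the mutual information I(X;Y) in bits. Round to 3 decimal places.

0.053 bits

Marginals: p(X) = (0.2900, 0.7100), p(Y) = (0.6300, 0.2200, 0.1500).
I(X;Y) = H(X) + H(Y) − H(X,Y).
H(X) = 0.8687, H(Y) = 1.3111, H(X,Y) = 2.1264.
I(X;Y) = 0.8687 + 1.3111 − 2.1264 = 0.053 bits.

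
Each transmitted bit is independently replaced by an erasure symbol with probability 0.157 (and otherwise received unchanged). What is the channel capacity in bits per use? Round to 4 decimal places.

Binary erasure channel: capacity C = 1 − ε.
C = 1 − 0.157 = 0.8430 bits per channel use.

0.8430 bits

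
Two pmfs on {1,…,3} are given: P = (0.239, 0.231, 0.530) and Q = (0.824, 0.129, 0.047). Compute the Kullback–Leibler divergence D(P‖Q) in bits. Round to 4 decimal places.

D(P‖Q) = Σ p·log₂(p/q).
  0.239·log₂(0.239/0.824) = -0.42677
  0.231·log₂(0.231/0.129) = 0.19416
  0.530·log₂(0.530/0.047) = 1.85249
D(P‖Q) = 1.6199 bits.

1.6199 bits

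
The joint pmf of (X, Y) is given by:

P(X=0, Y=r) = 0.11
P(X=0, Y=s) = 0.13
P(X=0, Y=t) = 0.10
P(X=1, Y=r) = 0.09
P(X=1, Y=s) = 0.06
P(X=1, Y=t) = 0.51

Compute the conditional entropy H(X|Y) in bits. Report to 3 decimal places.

Chain rule: H(X|Y) = H(X,Y) − H(Y).
Marginals: p(X) = (0.3400, 0.6600), p(Y) = (0.2000, 0.1900, 0.6100).
H(X,Y) = 2.1167 bits; H(Y) = 1.3546 bits.
H(X|Y) = 2.1167 − 1.3546 = 0.762 bits.

0.762 bits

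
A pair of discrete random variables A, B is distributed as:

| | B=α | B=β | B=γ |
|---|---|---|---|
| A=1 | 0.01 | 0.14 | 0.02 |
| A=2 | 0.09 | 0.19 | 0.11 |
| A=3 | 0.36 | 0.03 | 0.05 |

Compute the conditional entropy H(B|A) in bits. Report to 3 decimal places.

Chain rule: H(B|A) = H(A,B) − H(A).
Marginals: p(A) = (0.1700, 0.3900, 0.4400), p(B) = (0.4600, 0.3600, 0.1800).
H(A,B) = 2.5931 bits; H(A) = 1.4855 bits.
H(B|A) = 2.5931 − 1.4855 = 1.108 bits.

1.108 bits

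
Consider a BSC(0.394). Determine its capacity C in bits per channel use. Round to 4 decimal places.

0.0327 bits

Binary symmetric channel: C = 1 − h₂(ε) where h₂ is the binary entropy function.
h₂(0.394) = −0.394·log₂0.394 − 0.606·log₂0.606 = 0.9673.
C = 1 − 0.9673 = 0.0327 bits per channel use.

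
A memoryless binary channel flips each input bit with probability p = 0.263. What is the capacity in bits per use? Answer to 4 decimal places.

0.1688 bits

Binary symmetric channel: C = 1 − h₂(ε) where h₂ is the binary entropy function.
h₂(0.263) = −0.263·log₂0.263 − 0.737·log₂0.737 = 0.8312.
C = 1 − 0.8312 = 0.1688 bits per channel use.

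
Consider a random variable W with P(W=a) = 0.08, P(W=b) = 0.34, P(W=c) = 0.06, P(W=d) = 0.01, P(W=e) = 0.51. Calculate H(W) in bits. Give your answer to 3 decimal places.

H(W) = −Σ p·log₂ p.
  −(0.08)·log₂(0.08) = 0.2915
  −(0.34)·log₂(0.34) = 0.5292
  −(0.06)·log₂(0.06) = 0.2435
  −(0.01)·log₂(0.01) = 0.0664
  −(0.51)·log₂(0.51) = 0.4954
Sum: 0.2915 + 0.5292 + 0.2435 + 0.0664 + 0.4954 = 1.626 bits.

1.626 bits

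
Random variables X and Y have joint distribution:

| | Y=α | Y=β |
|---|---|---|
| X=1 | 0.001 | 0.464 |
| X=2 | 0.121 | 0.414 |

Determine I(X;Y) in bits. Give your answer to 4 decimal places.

Marginals: p(X) = (0.4650, 0.5350), p(Y) = (0.1220, 0.8780).
I(X;Y) = H(X) + H(Y) − H(X,Y).
H(X) = 0.9965, H(Y) = 0.5351, H(X,Y) = 1.4194.
I(X;Y) = 0.9965 + 0.5351 − 1.4194 = 0.1122 bits.

0.1122 bits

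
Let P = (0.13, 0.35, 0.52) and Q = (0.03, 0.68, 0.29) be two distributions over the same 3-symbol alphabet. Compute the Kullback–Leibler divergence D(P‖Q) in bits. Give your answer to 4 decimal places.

0.3777 bits

D(P‖Q) = Σ p·log₂(p/q).
  0.13·log₂(0.13/0.03) = 0.27501
  0.35·log₂(0.35/0.68) = -0.33536
  0.52·log₂(0.52/0.29) = 0.43808
D(P‖Q) = 0.3777 bits.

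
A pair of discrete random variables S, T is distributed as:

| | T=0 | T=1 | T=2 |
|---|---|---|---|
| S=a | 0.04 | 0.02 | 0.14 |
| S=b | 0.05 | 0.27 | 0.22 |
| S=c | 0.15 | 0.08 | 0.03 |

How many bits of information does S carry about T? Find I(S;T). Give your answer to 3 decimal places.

Marginals: p(S) = (0.2000, 0.5400, 0.2600), p(T) = (0.2400, 0.3700, 0.3900).
I(S;T) = Σ p(x,y)·log₂[p(x,y)/(p(x)p(y))].
  (a,0): 0.04·log₂(0.8333) = -0.0105
  (a,1): 0.02·log₂(0.2703) = -0.0378
  (a,2): 0.14·log₂(1.7949) = 0.1181
  (b,0): 0.05·log₂(0.3858) = -0.0687
  (b,1): 0.27·log₂(1.3514) = 0.1173
  (b,2): 0.22·log₂(1.0446) = 0.0139
  (c,0): 0.15·log₂(2.4038) = 0.1898
  (c,1): 0.08·log₂(0.8316) = -0.0213
  (c,2): 0.03·log₂(0.2959) = -0.0527
Sum = 0.248 bits.

0.248 bits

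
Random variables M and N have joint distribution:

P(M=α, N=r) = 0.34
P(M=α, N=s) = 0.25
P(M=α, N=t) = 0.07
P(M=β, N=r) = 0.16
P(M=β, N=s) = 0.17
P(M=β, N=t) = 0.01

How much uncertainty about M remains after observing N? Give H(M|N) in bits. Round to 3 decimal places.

0.905 bits

Marginals: p(M) = (0.6600, 0.3400), p(N) = (0.5000, 0.4200, 0.0800).
H(M|N) = Σ p(N) · H(M|N=·).
  N=r: p=0.5000, H(M|N=r) = 0.9044
  N=s: p=0.4200, H(M|N=s) = 0.9737
  N=t: p=0.0800, H(M|N=t) = 0.5436
Weighted sum = 0.905 bits.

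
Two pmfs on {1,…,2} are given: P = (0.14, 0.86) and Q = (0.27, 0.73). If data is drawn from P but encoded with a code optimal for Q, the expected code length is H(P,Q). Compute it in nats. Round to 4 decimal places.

0.4540 nats

H(P,Q) = −Σ p·ln q.
  −0.14·ln(0.27) = 0.18331
  −0.86·ln(0.73) = 0.27065
H(P,Q) = 0.4540 nats.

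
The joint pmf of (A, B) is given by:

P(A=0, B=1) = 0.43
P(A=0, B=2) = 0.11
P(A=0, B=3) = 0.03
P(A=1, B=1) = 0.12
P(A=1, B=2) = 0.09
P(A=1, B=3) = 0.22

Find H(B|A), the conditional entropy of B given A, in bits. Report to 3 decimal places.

1.200 bits

Marginals: p(A) = (0.5700, 0.4300), p(B) = (0.5500, 0.2000, 0.2500).
H(B|A) = Σ p(A) · H(B|A=·).
  A=0: p=0.5700, H(B|A=0) = 0.9884
  A=1: p=0.4300, H(B|A=1) = 1.4808
Weighted sum = 1.200 bits.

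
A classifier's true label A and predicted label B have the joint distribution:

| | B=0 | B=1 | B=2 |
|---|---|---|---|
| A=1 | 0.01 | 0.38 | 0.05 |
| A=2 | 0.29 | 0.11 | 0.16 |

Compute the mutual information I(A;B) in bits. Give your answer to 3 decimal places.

Marginals: p(A) = (0.4400, 0.5600), p(B) = (0.3000, 0.4900, 0.2100).
I(A;B) = H(A) + H(B) − H(A,B).
H(A) = 0.9896, H(B) = 1.4982, H(A,B) = 2.1042.
I(A;B) = 0.9896 + 1.4982 − 2.1042 = 0.384 bits.

0.384 bits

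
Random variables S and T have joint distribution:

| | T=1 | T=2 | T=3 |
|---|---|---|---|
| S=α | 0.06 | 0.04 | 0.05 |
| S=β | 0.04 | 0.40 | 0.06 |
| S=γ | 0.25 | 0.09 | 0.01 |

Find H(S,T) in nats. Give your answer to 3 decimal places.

1.721 nats

H(S,T) = −Σ p(x,y)·ln p(x,y) over all 9 cells.
  cell (α,1): −0.06·ln0.06 = 0.1688
  cell (α,2): −0.04·ln0.04 = 0.1288
  cell (α,3): −0.05·ln0.05 = 0.1498
  cell (β,1): −0.04·ln0.04 = 0.1288
  cell (β,2): −0.40·ln0.40 = 0.3665
  cell (β,3): −0.06·ln0.06 = 0.1688
  cell (γ,1): −0.25·ln0.25 = 0.3466
  cell (γ,2): −0.09·ln0.09 = 0.2167
  cell (γ,3): −0.01·ln0.01 = 0.0461
Sum = 1.721 nats.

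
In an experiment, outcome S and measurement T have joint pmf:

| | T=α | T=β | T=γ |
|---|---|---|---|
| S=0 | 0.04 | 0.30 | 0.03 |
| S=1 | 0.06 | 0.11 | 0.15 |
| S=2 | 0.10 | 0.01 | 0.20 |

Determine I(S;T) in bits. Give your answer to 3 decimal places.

0.375 bits

Marginals: p(S) = (0.3700, 0.3200, 0.3100), p(T) = (0.2000, 0.4200, 0.3800).
I(S;T) = Σ p(x,y)·log₂[p(x,y)/(p(x)p(y))].
  (0,α): 0.04·log₂(0.5405) = -0.0355
  (0,β): 0.30·log₂(1.9305) = 0.2847
  (0,γ): 0.03·log₂(0.2134) = -0.0669
  (1,α): 0.06·log₂(0.9375) = -0.0056
  (1,β): 0.11·log₂(0.8185) = -0.0318
  (1,γ): 0.15·log₂(1.2336) = 0.0454
  (2,α): 0.10·log₂(1.6129) = 0.0690
  (2,β): 0.01·log₂(0.0768) = -0.0370
  (2,γ): 0.20·log₂(1.6978) = 0.1527
Sum = 0.375 bits.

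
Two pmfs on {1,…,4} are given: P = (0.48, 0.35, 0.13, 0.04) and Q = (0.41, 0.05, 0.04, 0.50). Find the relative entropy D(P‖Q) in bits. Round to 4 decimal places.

D(P‖Q) = Σ p·log₂(p/q).
  0.48·log₂(0.48/0.41) = 0.10916
  0.35·log₂(0.35/0.05) = 0.98257
  0.13·log₂(0.13/0.04) = 0.22106
  0.04·log₂(0.04/0.50) = -0.14575
D(P‖Q) = 1.1670 bits.

1.1670 bits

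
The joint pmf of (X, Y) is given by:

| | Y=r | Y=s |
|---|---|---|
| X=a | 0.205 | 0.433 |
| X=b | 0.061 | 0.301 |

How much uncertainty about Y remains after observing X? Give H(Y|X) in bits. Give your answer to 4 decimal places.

Chain rule: H(Y|X) = H(X,Y) − H(X).
Marginals: p(X) = (0.6380, 0.3620), p(Y) = (0.2660, 0.7340).
H(X,Y) = 1.7591 bits; H(X) = 0.9443 bits.
H(Y|X) = 1.7591 − 0.9443 = 0.8148 bits.

0.8148 bits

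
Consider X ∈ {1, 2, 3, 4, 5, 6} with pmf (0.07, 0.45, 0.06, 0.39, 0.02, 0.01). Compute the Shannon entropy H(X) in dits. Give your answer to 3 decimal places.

0.524 dits

H(X) = −Σ p·log₁₀ p.
  −(0.07)·log₁₀(0.07) = 0.0808
  −(0.45)·log₁₀(0.45) = 0.1561
  −(0.06)·log₁₀(0.06) = 0.0733
  −(0.39)·log₁₀(0.39) = 0.1595
  −(0.02)·log₁₀(0.02) = 0.0340
  −(0.01)·log₁₀(0.01) = 0.0200
Sum: 0.0808 + 0.1561 + 0.0733 + 0.1595 + 0.0340 + 0.0200 = 0.524 dits.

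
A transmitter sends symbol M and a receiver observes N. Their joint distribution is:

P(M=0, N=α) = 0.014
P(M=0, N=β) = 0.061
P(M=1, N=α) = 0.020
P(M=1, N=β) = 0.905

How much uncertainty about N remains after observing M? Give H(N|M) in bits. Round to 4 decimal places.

Marginals: p(M) = (0.0750, 0.9250), p(N) = (0.0340, 0.9660).
H(N|M) = Σ p(M) · H(N|M=·).
  M=0: p=0.0750, H(N|M=0) = 0.6944
  M=1: p=0.9250, H(N|M=1) = 0.1505
Weighted sum = 0.1913 bits.

0.1913 bits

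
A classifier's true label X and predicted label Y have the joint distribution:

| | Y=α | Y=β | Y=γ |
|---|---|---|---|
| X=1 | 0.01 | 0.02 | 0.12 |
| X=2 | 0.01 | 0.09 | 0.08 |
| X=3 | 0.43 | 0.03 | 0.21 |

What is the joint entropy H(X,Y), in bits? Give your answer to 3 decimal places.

2.365 bits

H(X,Y) = −Σ p(x,y)·log₂ p(x,y) over all 9 cells.
  cell (1,α): −0.01·log₂0.01 = 0.0664
  cell (1,β): −0.02·log₂0.02 = 0.1129
  cell (1,γ): −0.12·log₂0.12 = 0.3671
  cell (2,α): −0.01·log₂0.01 = 0.0664
  cell (2,β): −0.09·log₂0.09 = 0.3127
  cell (2,γ): −0.08·log₂0.08 = 0.2915
  cell (3,α): −0.43·log₂0.43 = 0.5236
  cell (3,β): −0.03·log₂0.03 = 0.1518
  cell (3,γ): −0.21·log₂0.21 = 0.4728
Sum = 2.365 bits.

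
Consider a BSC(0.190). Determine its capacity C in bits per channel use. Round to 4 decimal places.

Binary symmetric channel: C = 1 − h₂(ε) where h₂ is the binary entropy function.
h₂(0.190) = −0.190·log₂0.190 − 0.810·log₂0.810 = 0.7015.
C = 1 − 0.7015 = 0.2985 bits per channel use.

0.2985 bits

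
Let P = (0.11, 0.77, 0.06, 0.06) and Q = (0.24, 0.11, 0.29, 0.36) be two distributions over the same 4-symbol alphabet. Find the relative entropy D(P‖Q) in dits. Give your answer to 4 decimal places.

0.5257 dits

D(P‖Q) = Σ p·log₁₀(p/q).
  0.11·log₁₀(0.11/0.24) = -0.03727
  0.77·log₁₀(0.77/0.11) = 0.65073
  0.06·log₁₀(0.06/0.29) = -0.04105
  0.06·log₁₀(0.06/0.36) = -0.04669
D(P‖Q) = 0.5257 dits.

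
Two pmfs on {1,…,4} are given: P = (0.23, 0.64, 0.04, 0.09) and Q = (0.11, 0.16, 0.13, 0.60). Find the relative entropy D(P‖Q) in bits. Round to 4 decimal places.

1.2104 bits

D(P‖Q) = Σ p·log₂(p/q).
  0.23·log₂(0.23/0.11) = 0.24475
  0.64·log₂(0.64/0.16) = 1.28000
  0.04·log₂(0.04/0.13) = -0.06802
  0.09·log₂(0.09/0.60) = -0.24633
D(P‖Q) = 1.2104 bits.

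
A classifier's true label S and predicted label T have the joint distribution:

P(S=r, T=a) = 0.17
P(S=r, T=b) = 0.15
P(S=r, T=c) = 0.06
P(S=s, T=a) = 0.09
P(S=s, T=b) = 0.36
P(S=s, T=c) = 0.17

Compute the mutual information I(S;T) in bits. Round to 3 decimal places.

Marginals: p(S) = (0.3800, 0.6200), p(T) = (0.2600, 0.5100, 0.2300).
I(S;T) = H(S) + H(T) − H(S,T).
H(S) = 0.9580, H(T) = 1.4884, H(S,T) = 2.3665.
I(S;T) = 0.9580 + 1.4884 − 2.3665 = 0.080 bits.

0.080 bits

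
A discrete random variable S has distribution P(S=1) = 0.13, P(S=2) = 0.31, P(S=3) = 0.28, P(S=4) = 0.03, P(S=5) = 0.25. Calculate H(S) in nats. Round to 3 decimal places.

1.436 nats

H(S) = −Σ p·ln p.
  −(0.13)·ln(0.13) = 0.2652
  −(0.31)·ln(0.31) = 0.3631
  −(0.28)·ln(0.28) = 0.3564
  −(0.03)·ln(0.03) = 0.1052
  −(0.25)·ln(0.25) = 0.3466
Sum: 0.2652 + 0.3631 + 0.3564 + 0.1052 + 0.3466 = 1.436 nats.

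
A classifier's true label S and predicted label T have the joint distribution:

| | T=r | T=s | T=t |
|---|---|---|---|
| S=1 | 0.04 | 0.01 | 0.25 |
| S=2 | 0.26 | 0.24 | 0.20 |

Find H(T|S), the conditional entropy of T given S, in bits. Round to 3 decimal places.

Chain rule: H(T|S) = H(S,T) − H(S).
Marginals: p(S) = (0.3000, 0.7000), p(T) = (0.3000, 0.2500, 0.4500).
H(S,T) = 2.2160 bits; H(S) = 0.8813 bits.
H(T|S) = 2.2160 − 0.8813 = 1.335 bits.

1.335 bits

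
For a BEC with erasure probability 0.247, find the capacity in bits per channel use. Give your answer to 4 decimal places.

0.7530 bits

Binary erasure channel: capacity C = 1 − ε.
C = 1 − 0.247 = 0.7530 bits per channel use.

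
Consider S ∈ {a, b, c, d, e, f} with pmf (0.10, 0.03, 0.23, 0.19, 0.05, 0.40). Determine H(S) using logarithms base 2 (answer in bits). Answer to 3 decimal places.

H(S) = −Σ p·log₂ p.
  −(0.10)·log₂(0.10) = 0.3322
  −(0.03)·log₂(0.03) = 0.1518
  −(0.23)·log₂(0.23) = 0.4877
  −(0.19)·log₂(0.19) = 0.4552
  −(0.05)·log₂(0.05) = 0.2161
  −(0.40)·log₂(0.40) = 0.5288
Sum: 0.3322 + 0.1518 + 0.4877 + 0.4552 + 0.2161 + 0.5288 = 2.172 bits.

2.172 bits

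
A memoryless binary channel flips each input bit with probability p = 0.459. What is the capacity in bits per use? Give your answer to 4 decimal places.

Binary symmetric channel: C = 1 − h₂(ε) where h₂ is the binary entropy function.
h₂(0.459) = −0.459·log₂0.459 − 0.541·log₂0.541 = 0.9951.
C = 1 − 0.9951 = 0.0049 bits per channel use.

0.0049 bits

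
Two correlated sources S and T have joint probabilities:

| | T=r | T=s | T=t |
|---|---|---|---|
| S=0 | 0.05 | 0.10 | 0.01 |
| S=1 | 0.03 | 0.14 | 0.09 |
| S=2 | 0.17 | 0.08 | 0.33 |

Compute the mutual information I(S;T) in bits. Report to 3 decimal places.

0.204 bits

Marginals: p(S) = (0.1600, 0.2600, 0.5800), p(T) = (0.2500, 0.3200, 0.4300).
I(S;T) = H(S) + H(T) − H(S,T).
H(S) = 1.3841, H(T) = 1.5496, H(S,T) = 2.7302.
I(S;T) = 1.3841 + 1.5496 − 2.7302 = 0.204 bits.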